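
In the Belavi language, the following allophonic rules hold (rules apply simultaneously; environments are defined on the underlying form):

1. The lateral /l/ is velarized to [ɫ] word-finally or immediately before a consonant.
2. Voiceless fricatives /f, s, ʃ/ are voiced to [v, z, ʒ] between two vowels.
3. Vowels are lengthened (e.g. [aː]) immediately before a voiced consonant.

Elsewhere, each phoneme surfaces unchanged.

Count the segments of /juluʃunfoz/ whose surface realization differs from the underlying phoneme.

4

Segments that undergo a rule: /u/ → [uː] (rule 3); /ʃ/ → [ʒ] (rule 2); /u/ → [uː] (rule 3); /o/ → [oː] (rule 3).
All other segments surface unchanged.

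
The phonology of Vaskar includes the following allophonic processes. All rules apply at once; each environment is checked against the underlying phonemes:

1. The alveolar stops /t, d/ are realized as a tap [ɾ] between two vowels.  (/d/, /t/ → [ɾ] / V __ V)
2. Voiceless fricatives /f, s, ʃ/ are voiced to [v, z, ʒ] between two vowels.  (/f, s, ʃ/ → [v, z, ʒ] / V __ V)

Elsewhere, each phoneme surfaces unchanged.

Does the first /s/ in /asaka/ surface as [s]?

Rule 2 applies to /s/ (between /a/ and /a/: between two vowels) → [z].
The actual realization is [z], not [s].

No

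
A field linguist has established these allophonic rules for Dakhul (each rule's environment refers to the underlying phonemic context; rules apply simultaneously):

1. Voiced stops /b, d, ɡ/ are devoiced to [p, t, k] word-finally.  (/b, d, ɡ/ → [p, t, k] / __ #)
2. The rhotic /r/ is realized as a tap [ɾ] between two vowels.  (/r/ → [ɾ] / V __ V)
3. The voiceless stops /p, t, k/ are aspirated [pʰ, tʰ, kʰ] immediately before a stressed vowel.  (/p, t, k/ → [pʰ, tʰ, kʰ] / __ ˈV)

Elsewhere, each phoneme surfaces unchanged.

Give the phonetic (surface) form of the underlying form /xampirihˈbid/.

[xampiɾihˈbit]

/x/ — not in any rule's target class → [x].
/a/ (between /x/ and /m/) is unaffected → [a].
/m/ (between /a/ and /p/): no rule targets it → [m].
/p/ — between /m/ and /i/; rule 3 does not apply here → [p].
/i/ stays [i].
/r/ — between /i/ and /i/, between two vowels — surfaces as [ɾ] (rule 2).
/i/ (between /r/ and /h/): no rule targets it → [i].
/h/ (between /i/ and /b/) is unaffected → [h].
/b/ (between /h/ and /i/) is in the target of rule 1 but the environment (word-finally) is not met → [b].
/i/ (between /b/ and /d/): no rule targets it → [i].
/d/ (word-final) occurs word-finally → [t] by rule 1.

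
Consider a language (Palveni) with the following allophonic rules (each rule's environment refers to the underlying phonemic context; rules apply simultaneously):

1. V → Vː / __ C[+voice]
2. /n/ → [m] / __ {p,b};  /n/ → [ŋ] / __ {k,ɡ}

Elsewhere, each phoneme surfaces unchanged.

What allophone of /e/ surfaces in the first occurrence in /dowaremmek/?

[eː]

Rule 1 applies to /e/ (between /r/ and /m/: before a voiced consonant) → [eː].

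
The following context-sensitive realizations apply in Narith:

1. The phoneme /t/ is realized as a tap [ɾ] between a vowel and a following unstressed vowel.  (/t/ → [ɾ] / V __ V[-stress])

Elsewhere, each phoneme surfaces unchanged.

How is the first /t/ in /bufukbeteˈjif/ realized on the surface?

/t/ (between /e/ and /e/): between a vowel and a following unstressed vowel, so rule 1 applies → [ɾ].

[ɾ]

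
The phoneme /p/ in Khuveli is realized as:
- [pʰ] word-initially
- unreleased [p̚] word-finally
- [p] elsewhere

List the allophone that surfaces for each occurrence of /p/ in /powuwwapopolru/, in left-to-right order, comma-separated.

Occurrence 1 (position 1): word-initially → [pʰ].
Occurrence 2 (position 8): no conditioning environment matches → elsewhere allophone [p].
Occurrence 3 (position 10): no conditioning environment matches → elsewhere allophone [p].

[pʰ], [p], [p]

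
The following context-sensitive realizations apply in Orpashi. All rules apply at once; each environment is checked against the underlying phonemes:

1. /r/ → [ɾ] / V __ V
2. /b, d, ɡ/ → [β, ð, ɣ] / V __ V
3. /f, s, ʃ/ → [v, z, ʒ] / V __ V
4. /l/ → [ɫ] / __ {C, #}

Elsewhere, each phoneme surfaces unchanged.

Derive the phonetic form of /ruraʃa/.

/r/ (word-initial) is in the target of rule 1 but the environment (between two vowels) is not met → [r].
/u/ (between /r/ and /r/) is unaffected → [u].
/r/ (between /u/ and /a/): between two vowels, so rule 1 applies → [ɾ].
/a/ — not in any rule's target class → [a].
Rule 3 applies to /ʃ/ (between /a/ and /a/: between two vowels) → [ʒ].
/a/ (word-final): no rule targets it → [a].

[ruɾaʒa]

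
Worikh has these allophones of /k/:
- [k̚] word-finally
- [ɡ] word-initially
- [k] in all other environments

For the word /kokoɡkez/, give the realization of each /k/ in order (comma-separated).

Occurrence 1 (position 1): word-initially → [ɡ].
Occurrence 2 (position 3): no conditioning environment matches → elsewhere allophone [k].
Occurrence 3 (position 6): no conditioning environment matches → elsewhere allophone [k].

[ɡ], [k], [k]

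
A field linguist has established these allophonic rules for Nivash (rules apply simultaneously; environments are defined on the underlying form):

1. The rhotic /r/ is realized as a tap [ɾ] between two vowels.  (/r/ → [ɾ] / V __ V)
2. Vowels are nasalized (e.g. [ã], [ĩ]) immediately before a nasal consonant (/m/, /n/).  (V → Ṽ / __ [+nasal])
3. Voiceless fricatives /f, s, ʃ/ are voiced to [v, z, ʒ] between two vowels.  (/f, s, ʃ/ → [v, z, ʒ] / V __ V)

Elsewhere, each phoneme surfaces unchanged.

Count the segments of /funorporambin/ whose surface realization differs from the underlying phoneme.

Segments that undergo a rule: /u/ → [ũ] (rule 2); /r/ → [ɾ] (rule 1); /a/ → [ã] (rule 2); /i/ → [ĩ] (rule 2).
All other segments surface unchanged.

4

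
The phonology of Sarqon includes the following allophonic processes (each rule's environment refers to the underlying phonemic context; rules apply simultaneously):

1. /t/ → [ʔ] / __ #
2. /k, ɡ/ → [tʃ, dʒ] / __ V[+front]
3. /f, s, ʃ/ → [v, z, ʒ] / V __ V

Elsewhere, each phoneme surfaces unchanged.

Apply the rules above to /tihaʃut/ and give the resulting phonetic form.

[tihaʒuʔ]

/t/ (word-initial): rule 1 targets it, but not word-finally → unchanged [t].
/ʃ/ (between /a/ and /u/) occurs between two vowels → [ʒ] by rule 3.
/t/ (word-final) occurs word-finally → [ʔ] by rule 1.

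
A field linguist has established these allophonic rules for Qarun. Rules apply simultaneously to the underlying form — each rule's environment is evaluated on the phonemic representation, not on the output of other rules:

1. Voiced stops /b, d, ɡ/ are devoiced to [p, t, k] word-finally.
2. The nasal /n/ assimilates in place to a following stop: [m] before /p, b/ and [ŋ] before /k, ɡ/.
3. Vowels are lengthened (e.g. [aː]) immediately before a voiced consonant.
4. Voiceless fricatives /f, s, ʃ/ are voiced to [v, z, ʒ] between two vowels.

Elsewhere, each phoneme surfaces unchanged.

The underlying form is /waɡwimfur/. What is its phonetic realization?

/w/ (word-initial) is unaffected → [w].
/a/ — between /w/ and /ɡ/, before a voiced consonant — surfaces as [aː] (rule 3).
/ɡ/ — between /a/ and /w/; rule 1 does not apply here → [ɡ].
/w/ — not in any rule's target class → [w].
/i/ — between /w/ and /m/, before a voiced consonant — surfaces as [iː] (rule 3).
/m/ (between /i/ and /f/): no rule targets it → [m].
/f/ (between /m/ and /u/) is in the target of rule 4 but the environment (between two vowels) is not met → [f].
/u/ meets the environment for rule 3 (before a voiced consonant) → [uː].
/r/ (word-final): no rule targets it → [r].

[waːɡwiːmfuːr]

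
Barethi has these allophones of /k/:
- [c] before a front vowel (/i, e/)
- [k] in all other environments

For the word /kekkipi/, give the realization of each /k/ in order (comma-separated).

Occurrence 1 (position 1): before a front vowel → [c].
Occurrence 2 (position 3): no conditioning environment matches → elsewhere allophone [k].
Occurrence 3 (position 4): before a front vowel → [c].

[c], [k], [c]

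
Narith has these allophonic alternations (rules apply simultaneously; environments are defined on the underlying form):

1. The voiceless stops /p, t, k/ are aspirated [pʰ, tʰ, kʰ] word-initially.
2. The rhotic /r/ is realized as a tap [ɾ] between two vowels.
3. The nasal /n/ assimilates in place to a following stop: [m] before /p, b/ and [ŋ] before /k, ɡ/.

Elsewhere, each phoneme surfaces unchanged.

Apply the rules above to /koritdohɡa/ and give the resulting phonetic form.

Rule 1 applies to /k/ (word-initial: word-initially) → [kʰ].
/r/ — between /o/ and /i/, between two vowels — surfaces as [ɾ] (rule 2).
/t/ (between /i/ and /d/) fails the environment for rule 1, so it stays [t].

[kʰoɾitdohɡa]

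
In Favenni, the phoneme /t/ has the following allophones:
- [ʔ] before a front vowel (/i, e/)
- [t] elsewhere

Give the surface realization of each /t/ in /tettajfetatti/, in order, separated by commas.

Occurrence 1 (position 1): before a front vowel (/i, e/) → [ʔ].
Occurrence 2 (position 3): no conditioning environment matches → elsewhere allophone [t].
Occurrence 3 (position 4): no conditioning environment matches → elsewhere allophone [t].
Occurrence 4 (position 9): no conditioning environment matches → elsewhere allophone [t].
Occurrence 5 (position 11): no conditioning environment matches → elsewhere allophone [t].
Occurrence 6 (position 12): before a front vowel (/i, e/) → [ʔ].

[ʔ], [t], [t], [t], [t], [ʔ]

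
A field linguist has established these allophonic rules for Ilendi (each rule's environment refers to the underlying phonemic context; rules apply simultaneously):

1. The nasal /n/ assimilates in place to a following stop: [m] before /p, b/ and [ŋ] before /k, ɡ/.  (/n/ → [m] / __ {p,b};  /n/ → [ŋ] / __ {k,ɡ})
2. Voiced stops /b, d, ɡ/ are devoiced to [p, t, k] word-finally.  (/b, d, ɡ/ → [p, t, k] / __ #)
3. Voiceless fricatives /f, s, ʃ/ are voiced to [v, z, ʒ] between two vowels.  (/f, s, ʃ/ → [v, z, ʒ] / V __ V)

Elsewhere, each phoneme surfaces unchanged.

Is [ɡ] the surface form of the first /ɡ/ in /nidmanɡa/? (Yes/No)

Yes

/ɡ/ — between /n/ and /a/; rule 2 does not apply here → [ɡ].
The actual realization is [ɡ], which matches [ɡ].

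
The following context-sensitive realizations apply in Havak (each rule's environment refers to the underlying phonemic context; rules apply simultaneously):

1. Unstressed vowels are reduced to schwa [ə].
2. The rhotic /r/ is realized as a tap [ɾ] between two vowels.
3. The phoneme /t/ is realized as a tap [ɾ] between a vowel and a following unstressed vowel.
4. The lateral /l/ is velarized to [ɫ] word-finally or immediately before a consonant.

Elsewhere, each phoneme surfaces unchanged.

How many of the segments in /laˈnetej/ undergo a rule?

Segments that undergo a rule: /a/ → [ə] (rule 1); /t/ → [ɾ] (rule 3); /e/ → [ə] (rule 1).
All other segments surface unchanged.

3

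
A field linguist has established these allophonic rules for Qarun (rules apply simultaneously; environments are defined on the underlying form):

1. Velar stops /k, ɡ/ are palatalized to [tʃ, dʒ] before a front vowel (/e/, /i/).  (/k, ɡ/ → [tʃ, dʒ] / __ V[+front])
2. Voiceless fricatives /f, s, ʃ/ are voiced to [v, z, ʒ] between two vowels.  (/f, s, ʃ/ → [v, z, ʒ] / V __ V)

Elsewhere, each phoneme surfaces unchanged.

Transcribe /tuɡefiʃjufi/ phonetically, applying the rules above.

/ɡ/ (between /u/ and /e/): before a front vowel, so rule 1 applies → [dʒ].
/f/ — between /e/ and /i/, between two vowels — surfaces as [v] (rule 2).
/ʃ/ (between /i/ and /j/) fails the environment for rule 2, so it stays [ʃ].
Rule 2 applies to /f/ (between /u/ and /i/: between two vowels) → [v].

[tudʒeviʃjuvi]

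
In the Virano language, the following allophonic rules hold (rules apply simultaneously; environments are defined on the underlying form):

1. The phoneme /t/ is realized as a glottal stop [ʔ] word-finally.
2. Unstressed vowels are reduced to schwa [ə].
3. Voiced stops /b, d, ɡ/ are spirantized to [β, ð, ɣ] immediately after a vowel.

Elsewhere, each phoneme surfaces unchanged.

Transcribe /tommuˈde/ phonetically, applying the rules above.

/t/ (word-initial) is in the target of rule 1 but the environment (word-finally) is not met → [t].
/o/ (between /t/ and /m/) occurs in an unstressed syllable → [ə] by rule 2.
/m/ (between /o/ and /m/) is unaffected → [m].
/m/ (between /m/ and /u/) is unaffected → [m].
/u/ — between /m/ and /d/, in an unstressed syllable — surfaces as [ə] (rule 2).
/d/ (between /u/ and /e/) occurs immediately after a vowel → [ð] by rule 3.
/e/ (word-final) fails the environment for rule 2, so it stays [e].

[təmməˈðe]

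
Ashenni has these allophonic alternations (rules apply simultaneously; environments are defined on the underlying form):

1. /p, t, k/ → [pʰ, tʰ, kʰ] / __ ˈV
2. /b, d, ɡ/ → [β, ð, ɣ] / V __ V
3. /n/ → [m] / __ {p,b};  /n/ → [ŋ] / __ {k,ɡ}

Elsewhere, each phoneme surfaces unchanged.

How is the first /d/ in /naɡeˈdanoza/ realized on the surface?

Rule 2 applies to /d/ (between /e/ and /a/: between two vowels) → [ð].

[ð]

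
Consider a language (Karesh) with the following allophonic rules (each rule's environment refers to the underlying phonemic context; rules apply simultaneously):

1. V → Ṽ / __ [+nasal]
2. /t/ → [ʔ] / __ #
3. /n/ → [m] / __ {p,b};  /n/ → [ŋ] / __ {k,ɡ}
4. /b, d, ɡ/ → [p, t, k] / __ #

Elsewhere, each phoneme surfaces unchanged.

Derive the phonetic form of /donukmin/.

[dõnukmĩn]

/d/ — word-initial; rule 4 does not apply here → [d].
Rule 1 applies to /o/ (between /d/ and /n/: before a nasal consonant) → [õ].
/n/ (between /o/ and /u/) is in the target of rule 3 but the environment (before a labial or velar stop) is not met → [n].
/u/ (between /n/ and /k/) fails the environment for rule 1, so it stays [u].
/k/ (between /u/ and /m/) is unaffected → [k].
/m/ (between /k/ and /i/): no rule targets it → [m].
/i/ — between /m/ and /n/, before a nasal consonant — surfaces as [ĩ] (rule 1).
/n/ (word-final): rule 3 targets it, but not before a labial or velar stop → unchanged [n].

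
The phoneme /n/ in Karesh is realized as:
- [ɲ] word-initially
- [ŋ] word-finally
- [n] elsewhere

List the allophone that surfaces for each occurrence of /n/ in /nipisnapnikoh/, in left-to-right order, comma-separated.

[ɲ], [n], [n]

Occurrence 1 (position 1): word-initially → [ɲ].
Occurrence 2 (position 6): no conditioning environment matches → elsewhere allophone [n].
Occurrence 3 (position 9): no conditioning environment matches → elsewhere allophone [n].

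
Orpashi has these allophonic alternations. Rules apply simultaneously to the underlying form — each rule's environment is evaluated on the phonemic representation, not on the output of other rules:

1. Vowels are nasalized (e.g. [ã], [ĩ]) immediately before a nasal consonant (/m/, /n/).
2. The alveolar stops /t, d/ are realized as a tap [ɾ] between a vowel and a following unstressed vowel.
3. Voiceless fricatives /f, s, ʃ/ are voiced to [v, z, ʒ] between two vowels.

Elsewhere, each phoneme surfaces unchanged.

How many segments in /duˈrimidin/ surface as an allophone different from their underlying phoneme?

Segments that undergo a rule: /i/ → [ĩ] (rule 1); /d/ → [ɾ] (rule 2); /i/ → [ĩ] (rule 1).
All other segments surface unchanged.

3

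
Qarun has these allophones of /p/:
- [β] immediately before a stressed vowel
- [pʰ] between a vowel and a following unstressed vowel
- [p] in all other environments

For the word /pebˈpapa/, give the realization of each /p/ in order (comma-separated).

[p], [β], [pʰ]

Occurrence 1 (position 1): no conditioning environment matches → elsewhere allophone [p].
Occurrence 2 (position 4): immediately before a stressed vowel → [β].
Occurrence 3 (position 6): between a vowel and a following unstressed vowel → [pʰ].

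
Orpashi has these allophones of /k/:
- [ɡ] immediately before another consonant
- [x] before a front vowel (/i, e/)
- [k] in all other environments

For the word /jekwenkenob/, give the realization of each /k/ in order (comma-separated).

Occurrence 1 (position 3): immediately before another consonant → [ɡ].
Occurrence 2 (position 7): before a front vowel (/i, e/) → [x].

[ɡ], [x]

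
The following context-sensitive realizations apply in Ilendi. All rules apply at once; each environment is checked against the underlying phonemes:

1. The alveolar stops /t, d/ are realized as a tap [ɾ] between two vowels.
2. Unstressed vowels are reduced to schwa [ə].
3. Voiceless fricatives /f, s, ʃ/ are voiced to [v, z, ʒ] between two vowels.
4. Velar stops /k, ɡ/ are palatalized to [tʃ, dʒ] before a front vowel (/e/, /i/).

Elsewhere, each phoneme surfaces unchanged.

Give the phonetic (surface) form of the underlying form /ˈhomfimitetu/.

/o/ (between /h/ and /m/): rule 2 targets it, but not in an unstressed syllable → unchanged [o].
/f/ — between /m/ and /i/; rule 3 does not apply here → [f].
/i/ (between /f/ and /m/): in an unstressed syllable, so rule 2 applies → [ə].
/i/ meets the environment for rule 2 (in an unstressed syllable) → [ə].
/t/ — between /i/ and /e/, between two vowels — surfaces as [ɾ] (rule 1).
Rule 2 applies to /e/ (between /t/ and /t/: in an unstressed syllable) → [ə].
Rule 1 applies to /t/ (between /e/ and /u/: between two vowels) → [ɾ].
/u/ (word-final) occurs in an unstressed syllable → [ə] by rule 2.

[ˈhomfəməɾəɾə]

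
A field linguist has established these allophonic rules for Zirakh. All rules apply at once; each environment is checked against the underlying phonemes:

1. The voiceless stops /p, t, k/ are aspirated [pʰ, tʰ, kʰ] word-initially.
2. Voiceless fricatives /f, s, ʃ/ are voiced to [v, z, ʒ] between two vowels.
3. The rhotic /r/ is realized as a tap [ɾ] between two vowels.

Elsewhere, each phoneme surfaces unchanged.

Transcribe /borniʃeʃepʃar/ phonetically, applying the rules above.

[borniʒeʒepʃar]

/b/ (word-initial) is unaffected → [b].
/o/ (between /b/ and /r/) is unaffected → [o].
/r/ — between /o/ and /n/; rule 3 does not apply here → [r].
/n/ (between /r/ and /i/): no rule targets it → [n].
/i/ (between /n/ and /ʃ/) is unaffected → [i].
/ʃ/ (between /i/ and /e/) occurs between two vowels → [ʒ] by rule 2.
/e/ (between /ʃ/ and /ʃ/): no rule targets it → [e].
Rule 2 applies to /ʃ/ (between /e/ and /e/: between two vowels) → [ʒ].
/e/ (between /ʃ/ and /p/) is unaffected → [e].
/p/ (between /e/ and /ʃ/): rule 1 targets it, but not word-initially → unchanged [p].
/ʃ/ (between /p/ and /a/) is in the target of rule 2 but the environment (between two vowels) is not met → [ʃ].
/a/ (between /ʃ/ and /r/) is unaffected → [a].
/r/ (word-final): rule 3 targets it, but not between two vowels → unchanged [r].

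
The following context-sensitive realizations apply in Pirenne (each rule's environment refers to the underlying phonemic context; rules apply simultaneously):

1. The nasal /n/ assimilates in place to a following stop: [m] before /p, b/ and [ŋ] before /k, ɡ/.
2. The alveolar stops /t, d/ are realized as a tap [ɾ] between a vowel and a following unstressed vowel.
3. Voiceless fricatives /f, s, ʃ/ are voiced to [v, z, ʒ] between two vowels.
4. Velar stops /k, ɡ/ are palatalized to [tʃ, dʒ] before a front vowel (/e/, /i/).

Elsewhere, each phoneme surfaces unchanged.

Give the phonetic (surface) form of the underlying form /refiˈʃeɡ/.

[reviˈʒeɡ]

Rule 3 applies to /f/ (between /e/ and /i/: between two vowels) → [v].
/ʃ/ meets the environment for rule 3 (between two vowels) → [ʒ].
/ɡ/ (word-final) fails the environment for rule 4, so it stays [ɡ].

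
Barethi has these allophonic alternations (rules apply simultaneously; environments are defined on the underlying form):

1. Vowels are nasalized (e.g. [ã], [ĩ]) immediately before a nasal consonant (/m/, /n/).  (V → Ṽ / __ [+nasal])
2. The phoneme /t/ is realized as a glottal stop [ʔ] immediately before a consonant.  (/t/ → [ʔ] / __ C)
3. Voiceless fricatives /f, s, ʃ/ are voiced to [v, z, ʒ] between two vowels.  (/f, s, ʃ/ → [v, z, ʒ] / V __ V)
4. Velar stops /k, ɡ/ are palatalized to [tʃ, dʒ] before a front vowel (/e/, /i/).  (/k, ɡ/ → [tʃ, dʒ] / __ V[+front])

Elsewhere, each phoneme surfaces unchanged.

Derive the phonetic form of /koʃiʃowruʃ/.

[koʒiʒowruʃ]

/k/ — word-initial; rule 4 does not apply here → [k].
/o/ — between /k/ and /ʃ/; rule 1 does not apply here → [o].
Rule 3 applies to /ʃ/ (between /o/ and /i/: between two vowels) → [ʒ].
/i/ — between /ʃ/ and /ʃ/; rule 1 does not apply here → [i].
/ʃ/ — between /i/ and /o/, between two vowels — surfaces as [ʒ] (rule 3).
/o/ (between /ʃ/ and /w/) fails the environment for rule 1, so it stays [o].
/w/ stays [w].
/r/ (between /w/ and /u/) is unaffected → [r].
/u/ — between /r/ and /ʃ/; rule 1 does not apply here → [u].
/ʃ/ (word-final) is in the target of rule 3 but the environment (between two vowels) is not met → [ʃ].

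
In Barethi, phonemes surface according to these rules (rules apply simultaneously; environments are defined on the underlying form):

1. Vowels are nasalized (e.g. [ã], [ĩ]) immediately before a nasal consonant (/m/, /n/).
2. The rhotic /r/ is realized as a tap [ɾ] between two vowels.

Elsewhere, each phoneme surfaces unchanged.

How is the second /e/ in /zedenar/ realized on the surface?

[ẽ]

/e/ — between /d/ and /n/, before a nasal consonant — surfaces as [ẽ] (rule 1).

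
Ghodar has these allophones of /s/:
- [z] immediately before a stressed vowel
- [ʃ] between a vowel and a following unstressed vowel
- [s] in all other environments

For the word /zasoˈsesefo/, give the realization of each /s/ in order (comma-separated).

[ʃ], [z], [ʃ]

Occurrence 1 (position 3): between a vowel and a following unstressed vowel → [ʃ].
Occurrence 2 (position 5): immediately before a stressed vowel → [z].
Occurrence 3 (position 7): between a vowel and a following unstressed vowel → [ʃ].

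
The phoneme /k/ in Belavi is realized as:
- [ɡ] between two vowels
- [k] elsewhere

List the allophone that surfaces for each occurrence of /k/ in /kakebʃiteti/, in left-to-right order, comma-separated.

Occurrence 1 (position 1): no conditioning environment matches → elsewhere allophone [k].
Occurrence 2 (position 3): between two vowels → [ɡ].

[k], [ɡ]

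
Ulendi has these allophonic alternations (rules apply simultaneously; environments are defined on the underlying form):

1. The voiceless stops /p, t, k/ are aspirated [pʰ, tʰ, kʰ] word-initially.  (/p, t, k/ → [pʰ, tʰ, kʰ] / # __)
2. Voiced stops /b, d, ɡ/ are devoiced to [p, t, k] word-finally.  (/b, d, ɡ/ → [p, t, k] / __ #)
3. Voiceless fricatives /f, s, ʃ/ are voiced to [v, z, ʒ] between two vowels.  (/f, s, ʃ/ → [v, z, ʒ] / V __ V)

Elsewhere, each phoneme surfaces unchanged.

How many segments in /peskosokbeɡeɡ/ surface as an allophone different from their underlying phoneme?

3

Segments that undergo a rule: /p/ → [pʰ] (rule 1); /s/ → [z] (rule 3); /ɡ/ → [k] (rule 2).
All other segments surface unchanged.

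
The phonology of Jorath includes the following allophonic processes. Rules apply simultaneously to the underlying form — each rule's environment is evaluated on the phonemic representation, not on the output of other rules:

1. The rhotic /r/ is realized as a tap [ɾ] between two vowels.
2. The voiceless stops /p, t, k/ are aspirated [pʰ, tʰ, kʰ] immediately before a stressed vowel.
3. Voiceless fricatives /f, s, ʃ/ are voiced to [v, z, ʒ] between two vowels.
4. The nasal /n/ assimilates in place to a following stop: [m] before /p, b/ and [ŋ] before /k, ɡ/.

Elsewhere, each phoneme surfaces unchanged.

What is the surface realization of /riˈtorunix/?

[riˈtʰoɾunix]

/r/ — word-initial; rule 1 does not apply here → [r].
/i/ (between /r/ and /t/): no rule targets it → [i].
/t/ meets the environment for rule 2 (immediately before a stressed vowel) → [tʰ].
/o/ stays [o].
/r/ (between /o/ and /u/) occurs between two vowels → [ɾ] by rule 1.
/u/ (between /r/ and /n/): no rule targets it → [u].
/n/ (between /u/ and /i/) is in the target of rule 4 but the environment (before a labial or velar stop) is not met → [n].
/i/ (between /n/ and /x/) is unaffected → [i].
/x/ stays [x].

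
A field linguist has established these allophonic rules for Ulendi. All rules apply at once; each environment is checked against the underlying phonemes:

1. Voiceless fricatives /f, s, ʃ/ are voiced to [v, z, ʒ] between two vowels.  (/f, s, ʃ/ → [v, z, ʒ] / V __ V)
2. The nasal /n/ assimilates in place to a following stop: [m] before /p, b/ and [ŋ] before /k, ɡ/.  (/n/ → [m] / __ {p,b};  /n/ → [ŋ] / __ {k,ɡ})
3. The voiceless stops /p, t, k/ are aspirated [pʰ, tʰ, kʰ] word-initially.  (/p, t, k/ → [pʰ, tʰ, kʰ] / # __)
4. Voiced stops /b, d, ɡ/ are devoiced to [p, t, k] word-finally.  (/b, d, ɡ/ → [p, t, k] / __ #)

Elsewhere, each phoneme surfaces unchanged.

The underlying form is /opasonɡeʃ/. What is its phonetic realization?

/p/ — between /o/ and /a/; rule 3 does not apply here → [p].
/s/ (between /a/ and /o/) occurs between two vowels → [z] by rule 1.
/n/ (between /o/ and /ɡ/) occurs before a labial or velar stop → [ŋ] by rule 2.
/ɡ/ (between /n/ and /e/): rule 4 targets it, but not word-finally → unchanged [ɡ].
/ʃ/ — word-final; rule 1 does not apply here → [ʃ].

[opazoŋɡeʃ]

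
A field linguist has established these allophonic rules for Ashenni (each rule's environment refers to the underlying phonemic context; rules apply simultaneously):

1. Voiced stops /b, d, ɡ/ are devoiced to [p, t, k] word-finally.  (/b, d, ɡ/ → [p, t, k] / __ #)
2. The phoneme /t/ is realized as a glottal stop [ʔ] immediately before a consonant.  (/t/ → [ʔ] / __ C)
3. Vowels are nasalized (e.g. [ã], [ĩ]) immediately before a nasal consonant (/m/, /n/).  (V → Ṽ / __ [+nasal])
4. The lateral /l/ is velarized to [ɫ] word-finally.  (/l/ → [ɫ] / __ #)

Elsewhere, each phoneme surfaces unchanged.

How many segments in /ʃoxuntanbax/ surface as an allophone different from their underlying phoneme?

Segments that undergo a rule: /u/ → [ũ] (rule 3); /a/ → [ã] (rule 3).
All other segments surface unchanged.

2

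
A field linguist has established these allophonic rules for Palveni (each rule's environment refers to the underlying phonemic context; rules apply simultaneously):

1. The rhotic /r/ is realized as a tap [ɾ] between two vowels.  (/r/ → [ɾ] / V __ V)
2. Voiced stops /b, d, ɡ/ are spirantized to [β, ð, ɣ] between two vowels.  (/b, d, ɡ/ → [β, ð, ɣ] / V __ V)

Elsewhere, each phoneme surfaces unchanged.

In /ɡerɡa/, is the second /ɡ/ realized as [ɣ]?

/ɡ/ (between /r/ and /a/): rule 2 targets it, but not between two vowels → unchanged [ɡ].
The actual realization is [ɡ], not [ɣ].

No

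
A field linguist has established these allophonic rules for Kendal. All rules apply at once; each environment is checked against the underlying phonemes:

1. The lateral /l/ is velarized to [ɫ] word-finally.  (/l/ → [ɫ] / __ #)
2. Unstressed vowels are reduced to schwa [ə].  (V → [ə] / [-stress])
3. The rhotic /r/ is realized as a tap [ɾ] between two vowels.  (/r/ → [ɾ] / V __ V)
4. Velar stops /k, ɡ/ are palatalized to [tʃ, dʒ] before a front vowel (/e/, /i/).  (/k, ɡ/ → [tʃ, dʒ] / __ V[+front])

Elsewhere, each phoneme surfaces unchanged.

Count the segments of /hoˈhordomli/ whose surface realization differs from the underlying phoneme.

Segments that undergo a rule: /o/ → [ə] (rule 2); /o/ → [ə] (rule 2); /i/ → [ə] (rule 2).
All other segments surface unchanged.

3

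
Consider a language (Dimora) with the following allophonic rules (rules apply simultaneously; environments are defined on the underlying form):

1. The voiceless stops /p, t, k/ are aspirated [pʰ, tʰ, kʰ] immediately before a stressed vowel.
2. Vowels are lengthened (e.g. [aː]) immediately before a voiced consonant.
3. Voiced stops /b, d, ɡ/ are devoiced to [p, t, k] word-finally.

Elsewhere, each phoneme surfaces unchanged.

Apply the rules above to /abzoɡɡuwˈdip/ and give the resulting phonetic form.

[aːbzoːɡɡuːwˈdip]

Rule 2 applies to /a/ (word-initial: before a voiced consonant) → [aː].
/b/ — between /a/ and /z/; rule 3 does not apply here → [b].
/z/ (between /b/ and /o/): no rule targets it → [z].
/o/ (between /z/ and /ɡ/): before a voiced consonant, so rule 2 applies → [oː].
/ɡ/ (between /o/ and /ɡ/) fails the environment for rule 3, so it stays [ɡ].
/ɡ/ (between /ɡ/ and /u/) fails the environment for rule 3, so it stays [ɡ].
/u/ (between /ɡ/ and /w/) occurs before a voiced consonant → [uː] by rule 2.
/w/ (between /u/ and /d/) is unaffected → [w].
/d/ (between /w/ and /i/) is in the target of rule 3 but the environment (word-finally) is not met → [d].
/i/ (between /d/ and /p/): rule 2 targets it, but not before a voiced consonant → unchanged [i].
/p/ (word-final) fails the environment for rule 1, so it stays [p].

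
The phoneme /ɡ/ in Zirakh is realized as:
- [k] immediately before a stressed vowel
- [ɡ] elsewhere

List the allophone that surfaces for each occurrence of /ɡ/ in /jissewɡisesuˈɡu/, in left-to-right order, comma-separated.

Occurrence 1 (position 7): no conditioning environment matches → elsewhere allophone [ɡ].
Occurrence 2 (position 13): immediately before a stressed vowel → [k].

[ɡ], [k]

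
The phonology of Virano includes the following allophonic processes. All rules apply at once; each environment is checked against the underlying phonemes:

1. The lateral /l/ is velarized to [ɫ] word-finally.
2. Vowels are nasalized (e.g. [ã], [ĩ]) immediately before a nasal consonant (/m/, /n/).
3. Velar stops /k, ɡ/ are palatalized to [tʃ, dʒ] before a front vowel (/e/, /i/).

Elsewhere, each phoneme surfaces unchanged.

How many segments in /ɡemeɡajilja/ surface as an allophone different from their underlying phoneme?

2

Segments that undergo a rule: /ɡ/ → [dʒ] (rule 3); /e/ → [ẽ] (rule 2).
All other segments surface unchanged.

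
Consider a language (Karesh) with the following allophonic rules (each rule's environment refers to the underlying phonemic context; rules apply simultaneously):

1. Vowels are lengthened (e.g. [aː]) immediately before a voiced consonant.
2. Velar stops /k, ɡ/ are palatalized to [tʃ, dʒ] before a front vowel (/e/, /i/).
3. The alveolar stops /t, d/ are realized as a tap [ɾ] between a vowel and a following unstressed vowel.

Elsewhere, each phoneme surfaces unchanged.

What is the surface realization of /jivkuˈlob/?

[jiːvkuːˈloːb]

/j/ (word-initial): no rule targets it → [j].
/i/ meets the environment for rule 1 (before a voiced consonant) → [iː].
/v/ (between /i/ and /k/) is unaffected → [v].
/k/ (between /v/ and /u/) is in the target of rule 2 but the environment (before a front vowel) is not met → [k].
/u/ (between /k/ and /l/) occurs before a voiced consonant → [uː] by rule 1.
/l/ — not in any rule's target class → [l].
/o/ (between /l/ and /b/) occurs before a voiced consonant → [oː] by rule 1.
/b/ (word-final): no rule targets it → [b].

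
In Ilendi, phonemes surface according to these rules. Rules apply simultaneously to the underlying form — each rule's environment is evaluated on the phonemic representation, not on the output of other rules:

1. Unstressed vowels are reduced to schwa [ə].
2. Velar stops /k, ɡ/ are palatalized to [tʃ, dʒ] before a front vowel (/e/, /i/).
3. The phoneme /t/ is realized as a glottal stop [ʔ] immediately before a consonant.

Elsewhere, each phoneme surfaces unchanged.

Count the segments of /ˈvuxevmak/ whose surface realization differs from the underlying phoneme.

2

Segments that undergo a rule: /e/ → [ə] (rule 1); /a/ → [ə] (rule 1).
All other segments surface unchanged.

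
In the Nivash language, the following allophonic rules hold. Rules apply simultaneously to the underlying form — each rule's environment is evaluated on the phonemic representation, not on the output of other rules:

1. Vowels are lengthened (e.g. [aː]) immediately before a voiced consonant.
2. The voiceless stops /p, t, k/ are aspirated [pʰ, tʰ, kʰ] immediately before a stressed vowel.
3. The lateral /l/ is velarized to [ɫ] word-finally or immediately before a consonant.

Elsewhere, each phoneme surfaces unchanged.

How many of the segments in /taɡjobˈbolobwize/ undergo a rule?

5

Segments that undergo a rule: /a/ → [aː] (rule 1); /o/ → [oː] (rule 1); /o/ → [oː] (rule 1); /o/ → [oː] (rule 1); /i/ → [iː] (rule 1).
All other segments surface unchanged.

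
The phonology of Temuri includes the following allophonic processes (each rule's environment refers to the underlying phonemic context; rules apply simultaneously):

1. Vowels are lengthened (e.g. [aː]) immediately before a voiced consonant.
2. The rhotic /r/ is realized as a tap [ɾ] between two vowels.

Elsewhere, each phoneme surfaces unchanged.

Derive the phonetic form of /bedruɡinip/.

[beːdruːɡiːnip]

/b/ (word-initial): no rule targets it → [b].
Rule 1 applies to /e/ (between /b/ and /d/: before a voiced consonant) → [eː].
/d/ stays [d].
/r/ (between /d/ and /u/) fails the environment for rule 2, so it stays [r].
/u/ — between /r/ and /ɡ/, before a voiced consonant — surfaces as [uː] (rule 1).
/ɡ/ stays [ɡ].
/i/ (between /ɡ/ and /n/) occurs before a voiced consonant → [iː] by rule 1.
/n/ — not in any rule's target class → [n].
/i/ (between /n/ and /p/): rule 1 targets it, but not before a voiced consonant → unchanged [i].
/p/ (word-final): no rule targets it → [p].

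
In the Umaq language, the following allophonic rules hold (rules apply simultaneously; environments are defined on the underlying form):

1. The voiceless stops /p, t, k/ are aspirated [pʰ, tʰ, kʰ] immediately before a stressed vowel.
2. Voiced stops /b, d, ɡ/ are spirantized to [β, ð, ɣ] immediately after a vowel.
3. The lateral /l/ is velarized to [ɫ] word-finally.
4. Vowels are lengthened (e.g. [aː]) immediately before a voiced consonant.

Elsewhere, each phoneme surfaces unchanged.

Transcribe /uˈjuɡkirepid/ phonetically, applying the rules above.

/u/ (word-initial) occurs before a voiced consonant → [uː] by rule 4.
/j/ stays [j].
/u/ (between /j/ and /ɡ/): before a voiced consonant, so rule 4 applies → [uː].
Rule 2 applies to /ɡ/ (between /u/ and /k/: immediately after a vowel) → [ɣ].
/k/ — between /ɡ/ and /i/; rule 1 does not apply here → [k].
Rule 4 applies to /i/ (between /k/ and /r/: before a voiced consonant) → [iː].
/r/ stays [r].
/e/ (between /r/ and /p/): rule 4 targets it, but not before a voiced consonant → unchanged [e].
/p/ — between /e/ and /i/; rule 1 does not apply here → [p].
/i/ — between /p/ and /d/, before a voiced consonant — surfaces as [iː] (rule 4).
/d/ meets the environment for rule 2 (immediately after a vowel) → [ð].

[uːˈjuːɣkiːrepiːð]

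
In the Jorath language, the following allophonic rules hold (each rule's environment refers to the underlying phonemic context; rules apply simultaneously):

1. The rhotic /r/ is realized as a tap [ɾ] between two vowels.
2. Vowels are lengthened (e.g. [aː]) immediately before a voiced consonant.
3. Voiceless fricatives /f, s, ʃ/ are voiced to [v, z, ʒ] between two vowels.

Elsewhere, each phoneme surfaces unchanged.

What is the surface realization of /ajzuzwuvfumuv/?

/a/ (word-initial) occurs before a voiced consonant → [aː] by rule 2.
/u/ (between /z/ and /z/) occurs before a voiced consonant → [uː] by rule 2.
/u/ (between /w/ and /v/) occurs before a voiced consonant → [uː] by rule 2.
/f/ (between /v/ and /u/): rule 3 targets it, but not between two vowels → unchanged [f].
/u/ meets the environment for rule 2 (before a voiced consonant) → [uː].
/u/ (between /m/ and /v/): before a voiced consonant, so rule 2 applies → [uː].

[aːjzuːzwuːvfuːmuːv]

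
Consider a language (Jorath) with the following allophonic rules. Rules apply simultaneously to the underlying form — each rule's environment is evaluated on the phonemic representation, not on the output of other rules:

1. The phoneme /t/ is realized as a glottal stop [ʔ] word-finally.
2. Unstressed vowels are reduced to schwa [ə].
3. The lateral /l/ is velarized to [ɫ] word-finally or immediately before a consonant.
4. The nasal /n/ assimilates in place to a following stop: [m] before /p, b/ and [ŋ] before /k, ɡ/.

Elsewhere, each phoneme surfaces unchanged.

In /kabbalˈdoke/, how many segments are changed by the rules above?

Segments that undergo a rule: /a/ → [ə] (rule 2); /a/ → [ə] (rule 2); /l/ → [ɫ] (rule 3); /e/ → [ə] (rule 2).
All other segments surface unchanged.

4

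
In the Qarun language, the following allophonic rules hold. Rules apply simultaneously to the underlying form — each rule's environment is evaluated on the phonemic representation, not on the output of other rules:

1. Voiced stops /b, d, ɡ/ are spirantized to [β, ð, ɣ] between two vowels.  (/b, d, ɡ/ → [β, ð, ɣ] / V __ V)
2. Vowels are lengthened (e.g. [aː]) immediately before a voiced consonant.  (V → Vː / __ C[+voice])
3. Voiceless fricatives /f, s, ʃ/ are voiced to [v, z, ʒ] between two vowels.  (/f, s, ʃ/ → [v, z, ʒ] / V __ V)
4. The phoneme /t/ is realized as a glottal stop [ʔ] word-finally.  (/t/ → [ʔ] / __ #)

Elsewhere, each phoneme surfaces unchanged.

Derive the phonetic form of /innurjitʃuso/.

[iːnnuːrjitʃuzo]

/i/ (word-initial): before a voiced consonant, so rule 2 applies → [iː].
/n/ (between /i/ and /n/): no rule targets it → [n].
/n/ (between /n/ and /u/): no rule targets it → [n].
/u/ (between /n/ and /r/): before a voiced consonant, so rule 2 applies → [uː].
/r/ stays [r].
/j/ — not in any rule's target class → [j].
/i/ — between /j/ and /t/; rule 2 does not apply here → [i].
/t/ (between /i/ and /ʃ/) is in the target of rule 4 but the environment (word-finally) is not met → [t].
/ʃ/ (between /t/ and /u/) fails the environment for rule 3, so it stays [ʃ].
/u/ (between /ʃ/ and /s/) fails the environment for rule 2, so it stays [u].
/s/ — between /u/ and /o/, between two vowels — surfaces as [z] (rule 3).
/o/ (word-final): rule 2 targets it, but not before a voiced consonant → unchanged [o].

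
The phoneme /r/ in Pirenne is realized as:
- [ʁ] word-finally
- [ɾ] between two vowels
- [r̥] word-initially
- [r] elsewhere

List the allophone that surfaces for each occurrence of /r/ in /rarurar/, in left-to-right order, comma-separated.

Occurrence 1 (position 1): word-initially → [r̥].
Occurrence 2 (position 3): between two vowels → [ɾ].
Occurrence 3 (position 5): between two vowels → [ɾ].
Occurrence 4 (position 7): word-finally → [ʁ].

[r̥], [ɾ], [ɾ], [ʁ]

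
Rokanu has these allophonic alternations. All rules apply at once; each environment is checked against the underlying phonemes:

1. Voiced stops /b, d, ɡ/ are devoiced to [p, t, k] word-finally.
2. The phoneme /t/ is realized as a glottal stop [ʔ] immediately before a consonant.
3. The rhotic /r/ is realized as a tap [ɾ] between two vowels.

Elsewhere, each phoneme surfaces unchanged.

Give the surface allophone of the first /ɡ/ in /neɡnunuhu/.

/ɡ/ (between /e/ and /n/) fails the environment for rule 1, so it stays [ɡ].

[ɡ]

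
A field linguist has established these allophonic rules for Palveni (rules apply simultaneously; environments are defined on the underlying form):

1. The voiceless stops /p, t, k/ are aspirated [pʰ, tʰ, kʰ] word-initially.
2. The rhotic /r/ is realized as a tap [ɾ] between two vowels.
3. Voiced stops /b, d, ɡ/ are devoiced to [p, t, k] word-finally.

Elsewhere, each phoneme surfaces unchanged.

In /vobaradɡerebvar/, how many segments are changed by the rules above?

Segments that undergo a rule: /r/ → [ɾ] (rule 2); /r/ → [ɾ] (rule 2).
All other segments surface unchanged.

2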